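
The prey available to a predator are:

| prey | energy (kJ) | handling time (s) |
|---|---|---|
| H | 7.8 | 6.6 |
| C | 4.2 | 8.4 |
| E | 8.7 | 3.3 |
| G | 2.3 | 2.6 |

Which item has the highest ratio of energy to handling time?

In descending order of E/h:
E: 8.7/3.3 = 2.64 kJ/s
H: 7.8/6.6 = 1.18 kJ/s
G: 2.3/2.6 = 0.885 kJ/s
C: 4.2/8.4 = 0.5 kJ/s

E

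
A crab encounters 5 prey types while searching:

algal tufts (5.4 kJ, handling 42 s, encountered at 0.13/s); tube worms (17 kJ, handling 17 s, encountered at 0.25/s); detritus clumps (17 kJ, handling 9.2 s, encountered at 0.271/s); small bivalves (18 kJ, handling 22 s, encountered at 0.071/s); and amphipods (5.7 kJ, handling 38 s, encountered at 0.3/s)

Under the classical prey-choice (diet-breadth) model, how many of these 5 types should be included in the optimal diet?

E/h in descending order: detritus clumps 1.85, tube worms 1, small bivalves 0.818, amphipods 0.15, algal tufts 0.129 kJ/s. The optimal diet is the largest prefix of this list for which every included type satisfies E_i/h_i > R on the types above it.
Rate on top 1: 1.319. tube worms: 1 < 1.319 → exclude; stop.
Optimal diet: detritus clumps — 1 of 5 types.

1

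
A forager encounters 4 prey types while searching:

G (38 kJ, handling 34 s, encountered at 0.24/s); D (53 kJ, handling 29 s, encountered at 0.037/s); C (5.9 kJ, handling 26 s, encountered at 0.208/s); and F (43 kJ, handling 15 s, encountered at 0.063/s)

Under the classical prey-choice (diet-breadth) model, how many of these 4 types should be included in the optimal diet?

2

Rank by E/h (kJ/s): F 2.87, D 1.83, G 1.12, C 0.227. Include each in turn until the next type's E/h falls below the running intake rate.
Rate on top 1: 1.393. D: 1.83 > 1.393 → include.
Rate on top 2: 1.547. G: 1.12 < 1.547 → exclude; stop.
Optimal diet: F, D — 2 of 4 types.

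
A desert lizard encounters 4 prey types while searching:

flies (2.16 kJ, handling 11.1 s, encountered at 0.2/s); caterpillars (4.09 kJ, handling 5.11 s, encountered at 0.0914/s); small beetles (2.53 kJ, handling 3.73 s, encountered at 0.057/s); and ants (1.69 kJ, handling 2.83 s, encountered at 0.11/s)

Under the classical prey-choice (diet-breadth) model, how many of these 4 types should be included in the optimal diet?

3

E/h in descending order: caterpillars 0.8, small beetles 0.678, ants 0.597, flies 0.195 kJ/s. The optimal diet is the largest prefix of this list for which every included type satisfies E_i/h_i > R on the types above it.
Rate on top 1: 0.2548. small beetles: 0.678 > 0.2548 → include.
Rate on top 2: 0.3084. ants: 0.597 > 0.3084 → include.
Rate on top 3: 0.3536. flies: 0.195 < 0.3536 → exclude; stop.
Optimal diet: caterpillars, small beetles, ants — 3 of 4 types.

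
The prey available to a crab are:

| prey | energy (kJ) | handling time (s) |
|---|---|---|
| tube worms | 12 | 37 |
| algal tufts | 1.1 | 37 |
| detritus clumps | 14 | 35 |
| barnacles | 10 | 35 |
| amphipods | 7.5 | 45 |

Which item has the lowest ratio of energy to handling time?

algal tufts

Profitability E/h (kJ/s): tube worms = 12/37 = 0.324, algal tufts = 1.1/37 = 0.0297, detritus clumps = 14/35 = 0.4, barnacles = 10/35 = 0.286, amphipods = 7.5/45 = 0.167.
Ranked: detritus clumps > tube worms > barnacles > amphipods > algal tufts.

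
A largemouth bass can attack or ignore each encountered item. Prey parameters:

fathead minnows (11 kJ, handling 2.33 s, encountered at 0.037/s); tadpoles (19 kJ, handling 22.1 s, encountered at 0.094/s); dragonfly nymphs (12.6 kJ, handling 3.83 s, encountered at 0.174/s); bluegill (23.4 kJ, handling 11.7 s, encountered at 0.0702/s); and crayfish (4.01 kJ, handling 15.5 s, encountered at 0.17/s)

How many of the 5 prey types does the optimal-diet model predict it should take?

3

Profitabilities (E/h, kJ/s): fathead minnows 4.72, dragonfly nymphs 3.29, bluegill 2, tadpoles 0.86, crayfish 0.259. Add prey in this order while the next type's profitability exceeds the intake rate on those already taken.
Rate on top 1: 0.3747. dragonfly nymphs: 3.29 > 0.3747 → include.
Rate on top 2: 1.483. bluegill: 2 > 1.483 → include.
Rate on top 3: 1.648. tadpoles: 0.86 < 1.648 → exclude; stop.
Optimal diet: fathead minnows, dragonfly nymphs, bluegill — 3 of 5 types.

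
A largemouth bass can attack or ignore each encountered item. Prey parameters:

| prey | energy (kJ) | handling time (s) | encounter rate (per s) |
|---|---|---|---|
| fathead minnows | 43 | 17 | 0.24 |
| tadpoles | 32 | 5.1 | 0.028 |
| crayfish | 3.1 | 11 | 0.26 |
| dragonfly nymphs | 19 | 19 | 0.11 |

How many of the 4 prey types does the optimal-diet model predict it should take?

Profitabilities (E/h, kJ/s): tadpoles 6.27, fathead minnows 2.53, dragonfly nymphs 1, crayfish 0.282. Add prey in this order while the next type's profitability exceeds the intake rate on those already taken.
Rate on top 1: 0.784. fathead minnows: 2.53 > 0.784 → include.
Rate on top 2: 2.148. dragonfly nymphs: 1 < 2.148 → exclude; stop.
Optimal diet: tadpoles, fathead minnows — 2 of 4 types.

2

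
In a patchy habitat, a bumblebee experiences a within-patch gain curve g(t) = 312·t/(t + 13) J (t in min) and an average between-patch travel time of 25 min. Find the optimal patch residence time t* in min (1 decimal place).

18.0 min

Optimal t* satisfies g'(t*) = g(t*)/(T + t*).
g'(t) = 312·13/(t + 13)². Setting 312·13/(t+13)² = 312t/[(t+13)(25+t)] gives 13(25+t) = t(t+13), so t² = 13×25 = 325.
t* = √325 = 18.03 min.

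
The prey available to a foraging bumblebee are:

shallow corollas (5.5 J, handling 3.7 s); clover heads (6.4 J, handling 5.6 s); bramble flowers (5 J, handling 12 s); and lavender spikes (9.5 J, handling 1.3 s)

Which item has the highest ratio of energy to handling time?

lavender spikes

Profitability E/h (J/s): shallow corollas = 5.5/3.7 = 1.49, clover heads = 6.4/5.6 = 1.14, bramble flowers = 5/12 = 0.417, lavender spikes = 9.5/1.3 = 7.31.
Ranked: lavender spikes > shallow corollas > clover heads > bramble flowers.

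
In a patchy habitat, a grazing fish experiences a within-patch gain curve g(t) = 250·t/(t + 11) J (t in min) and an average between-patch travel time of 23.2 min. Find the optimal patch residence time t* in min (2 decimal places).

By the marginal value theorem, leave when the instantaneous gain rate g'(t) equals the habitat-wide average g(t)/(T + t).
g'(t) = 250·11/(t + 11)². Setting 250·11/(t+11)² = 250t/[(t+11)(23.2+t)] gives 11(23.2+t) = t(t+11), so t² = 11×23.2 = 255.2.
t* = √255.2 = 15.97 min.

15.97 min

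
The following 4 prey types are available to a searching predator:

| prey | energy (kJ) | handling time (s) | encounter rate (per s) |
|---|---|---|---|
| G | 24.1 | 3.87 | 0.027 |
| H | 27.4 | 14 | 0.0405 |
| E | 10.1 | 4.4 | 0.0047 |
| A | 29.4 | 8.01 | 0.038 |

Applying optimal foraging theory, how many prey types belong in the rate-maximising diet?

E/h in descending order: G 6.23, A 3.67, E 2.3, H 1.96 kJ/s. The optimal diet is the largest prefix of this list for which every included type satisfies E_i/h_i > R on the types above it.
Rate on top 1: 0.5891. A: 3.67 > 0.5891 → include.
Rate on top 2: 1.255. E: 2.3 > 1.255 → include.
Rate on top 3: 1.27. H: 1.96 > 1.27 → include.
Optimal diet: G, A, E, H — 4 of 4 types.

4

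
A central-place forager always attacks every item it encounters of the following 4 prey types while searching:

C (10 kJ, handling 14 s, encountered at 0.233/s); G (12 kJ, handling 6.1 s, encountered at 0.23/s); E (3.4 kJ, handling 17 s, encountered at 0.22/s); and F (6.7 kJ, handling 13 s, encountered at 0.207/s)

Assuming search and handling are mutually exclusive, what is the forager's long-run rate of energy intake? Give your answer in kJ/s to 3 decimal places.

Energy encountered per unit search time: 0.233×10 + 0.23×12 + 0.22×3.4 + 0.207×6.7 = 7.225 kJ/s.
Handling time per unit search time: 0.233×14 + 0.23×6.1 + 0.22×17 + 0.207×13 = 11.1.
Rate = 7.225/(1 + 11.1) = 0.5973 kJ/s.

0.597 kJ/s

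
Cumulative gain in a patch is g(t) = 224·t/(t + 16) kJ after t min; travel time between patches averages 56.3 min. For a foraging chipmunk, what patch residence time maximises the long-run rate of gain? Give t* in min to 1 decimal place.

Optimal t* satisfies g'(t*) = g(t*)/(T + t*).
g'(t) = 224·16/(t + 16)². Setting 224·16/(t+16)² = 224t/[(t+16)(56.3+t)] gives 16(56.3+t) = t(t+16), so t² = 16×56.3 = 900.8.
t* = √900.8 = 30.01 min.

30.0 min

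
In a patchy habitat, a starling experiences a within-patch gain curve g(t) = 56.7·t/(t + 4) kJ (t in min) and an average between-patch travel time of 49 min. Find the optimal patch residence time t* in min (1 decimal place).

By the marginal value theorem, leave when the instantaneous gain rate g'(t) equals the habitat-wide average g(t)/(T + t).
g'(t) = 56.7·4/(t + 4)². Setting 56.7·4/(t+4)² = 56.7t/[(t+4)(49+t)] gives 4(49+t) = t(t+4), so t² = 4×49 = 196.
t* = √196 = 14 min.

14.0 min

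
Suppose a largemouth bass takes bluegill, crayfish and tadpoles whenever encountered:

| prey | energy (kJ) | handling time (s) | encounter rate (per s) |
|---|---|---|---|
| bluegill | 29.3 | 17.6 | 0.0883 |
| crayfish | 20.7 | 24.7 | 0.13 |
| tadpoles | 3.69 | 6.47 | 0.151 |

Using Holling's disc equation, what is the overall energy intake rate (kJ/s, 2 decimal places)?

0.87 kJ/s

R = Σλ_iE_i / (1 + Σλ_ih_i)
Numerator: 0.0883×29.3 + 0.13×20.7 + 0.151×3.69 = 5.835
Denominator: 1 + 0.0883×17.6 + 0.13×24.7 + 0.151×6.47 = 6.742
R = 5.835/6.742 = 0.8655 kJ/s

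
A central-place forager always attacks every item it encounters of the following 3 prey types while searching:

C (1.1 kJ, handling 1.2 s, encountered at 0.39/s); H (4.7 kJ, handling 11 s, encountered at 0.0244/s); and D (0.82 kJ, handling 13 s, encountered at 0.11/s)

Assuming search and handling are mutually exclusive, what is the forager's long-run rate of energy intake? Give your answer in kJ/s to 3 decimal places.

0.200 kJ/s

R = Σλ_iE_i / (1 + Σλ_ih_i)
Numerator: 0.39×1.1 + 0.0244×4.7 + 0.11×0.82 = 0.6339
Denominator: 1 + 0.39×1.2 + 0.0244×11 + 0.11×13 = 3.166
R = 0.6339/3.166 = 0.2002 kJ/s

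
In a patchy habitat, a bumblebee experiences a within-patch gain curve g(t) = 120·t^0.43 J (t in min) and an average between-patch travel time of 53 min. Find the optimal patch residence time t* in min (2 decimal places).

By the marginal value theorem, leave when the instantaneous gain rate g'(t) equals the habitat-wide average g(t)/(T + t).
g'(t) = 0.43·120·t^-0.57. Setting 0.43·120·t^-0.57 = 120·t^0.43/(53+t) gives 0.43(53+t) = t, so 0.57·t = 0.43×53.
t* = 0.43×53/0.57 = 39.98 min.

39.98 min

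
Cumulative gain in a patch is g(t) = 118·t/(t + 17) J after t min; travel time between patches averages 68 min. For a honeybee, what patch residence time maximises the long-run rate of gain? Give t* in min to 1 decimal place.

34.0 min

By the marginal value theorem, leave when the instantaneous gain rate g'(t) equals the habitat-wide average g(t)/(T + t).
g'(t) = 118·17/(t + 17)². Setting 118·17/(t+17)² = 118t/[(t+17)(68+t)] gives 17(68+t) = t(t+17), so t² = 17×68 = 1156.
t* = √1156 = 34 min.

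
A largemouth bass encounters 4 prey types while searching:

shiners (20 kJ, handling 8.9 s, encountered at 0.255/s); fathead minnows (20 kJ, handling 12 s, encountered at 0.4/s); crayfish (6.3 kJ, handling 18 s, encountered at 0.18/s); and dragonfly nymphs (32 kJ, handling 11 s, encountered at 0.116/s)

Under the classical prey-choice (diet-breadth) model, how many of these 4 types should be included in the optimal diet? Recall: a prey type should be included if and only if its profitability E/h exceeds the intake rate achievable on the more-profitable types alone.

2

Rank by E/h (kJ/s): dragonfly nymphs 2.91, shiners 2.25, fathead minnows 1.67, crayfish 0.35. Include each in turn until the next type's E/h falls below the running intake rate.
Rate on top 1: 1.631. shiners: 2.25 > 1.631 → include.
Rate on top 2: 1.939. fathead minnows: 1.67 < 1.939 → exclude; stop.
Optimal diet: dragonfly nymphs, shiners — 2 of 4 types.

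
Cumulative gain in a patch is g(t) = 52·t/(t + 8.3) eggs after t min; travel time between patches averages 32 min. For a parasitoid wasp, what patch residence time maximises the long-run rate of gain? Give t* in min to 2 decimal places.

Maximise g(t)/(T+t): set derivative to zero → g'(t)(T+t) = g(t).
g'(t) = 52·8.3/(t + 8.3)². Setting 52·8.3/(t+8.3)² = 52t/[(t+8.3)(32+t)] gives 8.3(32+t) = t(t+8.3), so t² = 8.3×32 = 265.6.
t* = √265.6 = 16.3 min.

16.30 min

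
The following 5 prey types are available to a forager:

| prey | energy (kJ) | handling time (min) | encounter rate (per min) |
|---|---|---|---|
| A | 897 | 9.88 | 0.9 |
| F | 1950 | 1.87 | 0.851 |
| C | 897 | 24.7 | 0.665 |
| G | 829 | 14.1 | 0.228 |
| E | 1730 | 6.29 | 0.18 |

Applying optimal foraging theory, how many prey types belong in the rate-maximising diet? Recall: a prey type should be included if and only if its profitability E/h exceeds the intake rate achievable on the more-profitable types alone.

1

Profitabilities (E/h, kJ/min): F 1.04e+03, E 275, A 90.8, G 58.8, C 36.3. Add prey in this order while the next type's profitability exceeds the intake rate on those already taken.
Rate on top 1: 640.4. E: 275 < 640.4 → exclude; stop.
Optimal diet: F — 1 of 5 types.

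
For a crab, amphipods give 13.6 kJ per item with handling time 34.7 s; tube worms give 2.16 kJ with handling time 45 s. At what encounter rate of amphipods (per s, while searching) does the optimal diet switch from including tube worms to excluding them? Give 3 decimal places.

0.004 per s

The zero-one rule: include tube worms iff E₂/h₂ > λE₁/(1+λh₁). Equality gives the switch point.
λE₁h₂ = E₂ + λE₂h₁ ⇒ λ = E₂/(E₁h₂ − E₂h₁) = 2.16/(612 − 74.95) = 0.004022 per s.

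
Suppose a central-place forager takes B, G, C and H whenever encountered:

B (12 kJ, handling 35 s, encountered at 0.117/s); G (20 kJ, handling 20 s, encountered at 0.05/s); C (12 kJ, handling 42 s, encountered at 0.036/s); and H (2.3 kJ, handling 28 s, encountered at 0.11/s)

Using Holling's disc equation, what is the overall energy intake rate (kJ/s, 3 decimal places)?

0.289 kJ/s

R = (0.117×12 + 0.05×20 + 0.036×12 + 0.11×2.3) / (1 + 0.117×35 + 0.05×20 + 0.036×42 + 0.11×28) = 3.089/10.69 = 0.289 kJ/s.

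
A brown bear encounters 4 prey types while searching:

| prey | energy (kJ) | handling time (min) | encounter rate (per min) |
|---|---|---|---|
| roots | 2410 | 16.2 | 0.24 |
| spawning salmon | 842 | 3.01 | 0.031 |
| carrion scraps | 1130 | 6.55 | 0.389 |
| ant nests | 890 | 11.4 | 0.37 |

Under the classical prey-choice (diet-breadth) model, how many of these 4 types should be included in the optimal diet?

E/h in descending order: spawning salmon 280, carrion scraps 173, roots 149, ant nests 78.1 kJ/min. The optimal diet is the largest prefix of this list for which every included type satisfies E_i/h_i > R on the types above it.
Rate on top 1: 23.87. carrion scraps: 173 > 23.87 → include.
Rate on top 2: 127.9. roots: 149 > 127.9 → include.
Rate on top 3: 138.7. ant nests: 78.1 < 138.7 → exclude; stop.
Optimal diet: spawning salmon, carrion scraps, roots — 3 of 4 types.

3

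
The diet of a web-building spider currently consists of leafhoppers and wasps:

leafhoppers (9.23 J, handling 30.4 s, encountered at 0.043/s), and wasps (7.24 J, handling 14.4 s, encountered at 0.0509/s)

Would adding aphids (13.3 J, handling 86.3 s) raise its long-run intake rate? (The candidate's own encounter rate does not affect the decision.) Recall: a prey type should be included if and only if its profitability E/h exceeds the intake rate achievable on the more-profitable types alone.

No

On leafhoppers and wasps alone, R = ΣλE/(1+Σλh) = 0.7654/3.04 = 0.2518 J/s.
Profitability of aphids: 13.3/86.3 = 0.1541 J/s.
0.1541 < 0.2518, so adding aphids would lower the average — exclude it.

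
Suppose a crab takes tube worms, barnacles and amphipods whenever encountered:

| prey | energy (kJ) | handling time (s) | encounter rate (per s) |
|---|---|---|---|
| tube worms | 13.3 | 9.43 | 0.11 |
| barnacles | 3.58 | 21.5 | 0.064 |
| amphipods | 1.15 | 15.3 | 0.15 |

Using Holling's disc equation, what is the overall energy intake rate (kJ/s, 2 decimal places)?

0.33 kJ/s

Energy encountered per unit search time: 0.11×13.3 + 0.064×3.58 + 0.15×1.15 = 1.865 kJ/s.
Handling time per unit search time: 0.11×9.43 + 0.064×21.5 + 0.15×15.3 = 4.708.
Rate = 1.865/(1 + 4.708) = 0.3267 kJ/s.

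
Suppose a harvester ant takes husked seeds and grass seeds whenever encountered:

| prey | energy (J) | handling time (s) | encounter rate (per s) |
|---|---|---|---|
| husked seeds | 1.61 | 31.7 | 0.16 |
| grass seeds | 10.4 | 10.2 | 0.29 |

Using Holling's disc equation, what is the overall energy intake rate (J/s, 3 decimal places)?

R = Σλ_iE_i / (1 + Σλ_ih_i)
Numerator: 0.16×1.61 + 0.29×10.4 = 3.274
Denominator: 1 + 0.16×31.7 + 0.29×10.2 = 9.03
R = 3.274/9.03 = 0.3625 J/s

0.363 J/s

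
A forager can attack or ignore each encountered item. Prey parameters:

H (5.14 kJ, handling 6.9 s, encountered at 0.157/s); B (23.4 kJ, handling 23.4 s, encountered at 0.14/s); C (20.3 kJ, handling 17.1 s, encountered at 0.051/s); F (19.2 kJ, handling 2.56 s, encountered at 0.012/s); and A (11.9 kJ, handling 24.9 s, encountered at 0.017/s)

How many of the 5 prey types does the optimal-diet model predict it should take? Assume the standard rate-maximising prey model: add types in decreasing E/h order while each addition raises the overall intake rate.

Rank by E/h (kJ/s): F 7.5, C 1.19, B 1, H 0.745, A 0.478. Include each in turn until the next type's E/h falls below the running intake rate.
Rate on top 1: 0.2235. C: 1.19 > 0.2235 → include.
Rate on top 2: 0.6652. B: 1 > 0.6652 → include.
Rate on top 3: 0.877. H: 0.745 < 0.877 → exclude; stop.
Optimal diet: F, C, B — 3 of 5 types.

3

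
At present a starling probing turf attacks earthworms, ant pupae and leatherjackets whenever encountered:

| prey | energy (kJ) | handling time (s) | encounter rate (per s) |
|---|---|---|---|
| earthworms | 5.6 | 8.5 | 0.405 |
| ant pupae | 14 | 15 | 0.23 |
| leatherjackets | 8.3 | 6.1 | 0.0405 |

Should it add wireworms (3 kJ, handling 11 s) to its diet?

On earthworms, ant pupae and leatherjackets alone, R = ΣλE/(1+Σλh) = 5.824/8.14 = 0.7155 kJ/s.
Profitability of wireworms: 3/11 = 0.2727 kJ/s.
Since 0.2727 < R, time spent handling wireworms is better spent searching.

No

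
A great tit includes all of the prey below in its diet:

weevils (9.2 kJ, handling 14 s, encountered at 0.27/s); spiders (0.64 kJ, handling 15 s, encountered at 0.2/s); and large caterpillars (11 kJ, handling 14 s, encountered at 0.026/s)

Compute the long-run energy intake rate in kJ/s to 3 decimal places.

Energy encountered per unit search time: 0.27×9.2 + 0.2×0.64 + 0.026×11 = 2.898 kJ/s.
Handling time per unit search time: 0.27×14 + 0.2×15 + 0.026×14 = 7.144.
Rate = 2.898/(1 + 7.144) = 0.3558 kJ/s.

0.356 kJ/s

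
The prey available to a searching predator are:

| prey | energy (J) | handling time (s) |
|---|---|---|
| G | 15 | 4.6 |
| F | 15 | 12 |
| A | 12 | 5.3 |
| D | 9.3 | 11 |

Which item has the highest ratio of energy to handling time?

G

In descending order of E/h:
G: 15/4.6 = 3.26 J/s
A: 12/5.3 = 2.26 J/s
F: 15/12 = 1.25 J/s
D: 9.3/11 = 0.845 J/s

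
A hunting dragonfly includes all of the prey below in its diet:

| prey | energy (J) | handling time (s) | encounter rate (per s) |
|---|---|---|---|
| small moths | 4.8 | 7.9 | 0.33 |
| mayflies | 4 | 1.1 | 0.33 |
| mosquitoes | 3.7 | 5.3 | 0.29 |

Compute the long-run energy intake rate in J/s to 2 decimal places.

R = (0.33×4.8 + 0.33×4 + 0.29×3.7) / (1 + 0.33×7.9 + 0.33×1.1 + 0.29×5.3) = 3.977/5.507 = 0.7222 J/s.

0.72 J/s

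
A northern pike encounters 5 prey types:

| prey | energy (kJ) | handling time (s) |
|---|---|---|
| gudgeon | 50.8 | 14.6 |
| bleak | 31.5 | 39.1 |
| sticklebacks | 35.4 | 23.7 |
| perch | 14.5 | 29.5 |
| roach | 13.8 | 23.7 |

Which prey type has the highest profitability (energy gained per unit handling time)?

gudgeon

In descending order of E/h:
gudgeon: 50.8/14.6 = 3.48 kJ/s
sticklebacks: 35.4/23.7 = 1.49 kJ/s
bleak: 31.5/39.1 = 0.806 kJ/s
roach: 13.8/23.7 = 0.582 kJ/s
perch: 14.5/29.5 = 0.492 kJ/s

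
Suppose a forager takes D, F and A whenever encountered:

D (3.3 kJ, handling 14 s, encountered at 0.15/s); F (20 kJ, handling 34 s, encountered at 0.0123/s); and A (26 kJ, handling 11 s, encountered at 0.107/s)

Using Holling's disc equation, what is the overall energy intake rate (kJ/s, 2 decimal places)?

R = (0.15×3.3 + 0.0123×20 + 0.107×26) / (1 + 0.15×14 + 0.0123×34 + 0.107×11) = 3.523/4.695 = 0.7503 kJ/s.

0.75 kJ/s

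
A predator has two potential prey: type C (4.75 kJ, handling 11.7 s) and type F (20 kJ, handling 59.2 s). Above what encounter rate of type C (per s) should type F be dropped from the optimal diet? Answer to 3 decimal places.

At the threshold, the rate on type C alone equals the profitability of type F: λ·4.75/(1 + λ·11.7) = 20/59.2 = 0.3378.
Rearranging, λ(4.75 − 0.3378×11.7) = 0.3378, so λ = 0.3378/0.7973 = 0.4237 per s.

0.424 per s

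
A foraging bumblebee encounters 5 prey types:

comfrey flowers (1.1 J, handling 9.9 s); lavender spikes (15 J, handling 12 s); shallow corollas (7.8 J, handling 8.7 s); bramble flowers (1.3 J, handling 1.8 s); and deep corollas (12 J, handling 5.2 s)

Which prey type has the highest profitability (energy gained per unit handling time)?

In descending order of E/h:
deep corollas: 12/5.2 = 2.31 J/s
lavender spikes: 15/12 = 1.25 J/s
shallow corollas: 7.8/8.7 = 0.897 J/s
bramble flowers: 1.3/1.8 = 0.722 J/s
comfrey flowers: 1.1/9.9 = 0.111 J/s

deep corollas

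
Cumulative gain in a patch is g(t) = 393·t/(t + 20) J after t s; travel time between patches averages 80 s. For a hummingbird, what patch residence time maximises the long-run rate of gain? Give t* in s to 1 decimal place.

Maximise g(t)/(T+t): set derivative to zero → g'(t)(T+t) = g(t).
g'(t) = 393·20/(t + 20)². Setting 393·20/(t+20)² = 393t/[(t+20)(80+t)] gives 20(80+t) = t(t+20), so t² = 20×80 = 1600.
t* = √1600 = 40 s.

40.0 s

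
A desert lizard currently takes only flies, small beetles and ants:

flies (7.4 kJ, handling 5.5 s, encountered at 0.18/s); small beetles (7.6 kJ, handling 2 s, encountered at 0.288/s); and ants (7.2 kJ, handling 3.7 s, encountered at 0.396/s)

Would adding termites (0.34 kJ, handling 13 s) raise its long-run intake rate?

Current rate: (0.18×7.4 + 0.288×7.6 + 0.396×7.2)/(1 + 0.18×5.5 + 0.288×2 + 0.396×3.7) = 1.581 kJ/s.
termites: E/h = 0.34/13 = 0.02615 kJ/s.
0.02615 < 1.581, so adding termites would lower the average — exclude it.

No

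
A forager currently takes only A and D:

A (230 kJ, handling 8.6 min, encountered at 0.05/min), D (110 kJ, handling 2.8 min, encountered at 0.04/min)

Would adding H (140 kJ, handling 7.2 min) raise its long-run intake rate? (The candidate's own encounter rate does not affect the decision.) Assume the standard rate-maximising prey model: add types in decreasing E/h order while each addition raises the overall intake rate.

Current rate: (0.05×230 + 0.04×110)/(1 + 0.05×8.6 + 0.04×2.8) = 10.31 kJ/min.
Profitability of H: 140/7.2 = 19.44 kJ/min.
19.44 > 10.31, so adding H raises the average — include it.

Yes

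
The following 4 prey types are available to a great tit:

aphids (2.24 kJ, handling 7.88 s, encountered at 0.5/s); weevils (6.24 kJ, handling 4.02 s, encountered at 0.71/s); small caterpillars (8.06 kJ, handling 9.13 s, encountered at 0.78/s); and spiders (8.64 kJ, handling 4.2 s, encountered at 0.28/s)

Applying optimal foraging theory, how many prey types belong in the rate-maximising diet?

2

Rank by E/h (kJ/s): spiders 2.06, weevils 1.55, small caterpillars 0.883, aphids 0.284. Include each in turn until the next type's E/h falls below the running intake rate.
Rate on top 1: 1.112. weevils: 1.55 > 1.112 → include.
Rate on top 2: 1.362. small caterpillars: 0.883 < 1.362 → exclude; stop.
Optimal diet: spiders, weevils — 2 of 4 types.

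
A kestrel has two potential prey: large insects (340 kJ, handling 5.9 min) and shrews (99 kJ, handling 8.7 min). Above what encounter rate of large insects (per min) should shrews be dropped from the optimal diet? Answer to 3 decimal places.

0.042 per min

The zero-one rule: include shrews iff E₂/h₂ > λE₁/(1+λh₁). Equality gives the switch point.
λE₁h₂ = E₂ + λE₂h₁ ⇒ λ = E₂/(E₁h₂ − E₂h₁) = 99/(2958 − 584.1) = 0.0417 per min.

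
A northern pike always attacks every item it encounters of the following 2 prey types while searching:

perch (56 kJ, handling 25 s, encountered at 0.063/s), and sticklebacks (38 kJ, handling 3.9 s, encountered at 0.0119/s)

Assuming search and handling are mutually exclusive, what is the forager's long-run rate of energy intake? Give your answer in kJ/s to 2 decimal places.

R = Σλ_iE_i / (1 + Σλ_ih_i)
Numerator: 0.063×56 + 0.0119×38 = 3.98
Denominator: 1 + 0.063×25 + 0.0119×3.9 = 2.621
R = 3.98/2.621 = 1.518 kJ/s

1.52 kJ/s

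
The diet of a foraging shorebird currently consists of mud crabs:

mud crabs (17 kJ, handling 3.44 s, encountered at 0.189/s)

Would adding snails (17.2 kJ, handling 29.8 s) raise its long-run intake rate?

No

On mud crabs alone, R = ΣλE/(1+Σλh) = 3.213/1.65 = 1.947 kJ/s.
snails: E/h = 17.2/29.8 = 0.5772 kJ/s.
0.5772 < 1.947, so adding snails would lower the average — exclude it.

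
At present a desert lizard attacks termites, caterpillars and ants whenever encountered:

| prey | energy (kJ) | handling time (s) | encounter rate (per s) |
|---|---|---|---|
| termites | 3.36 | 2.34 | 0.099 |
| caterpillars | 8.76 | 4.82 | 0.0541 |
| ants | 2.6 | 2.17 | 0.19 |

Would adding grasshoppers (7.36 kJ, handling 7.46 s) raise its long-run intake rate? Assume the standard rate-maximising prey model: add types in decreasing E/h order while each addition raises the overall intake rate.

Yes

Current rate: (0.099×3.36 + 0.0541×8.76 + 0.19×2.6)/(1 + 0.099×2.34 + 0.0541×4.82 + 0.19×2.17) = 0.6828 kJ/s.
Profitability of grasshoppers: 7.36/7.46 = 0.9866 kJ/s.
0.9866 > 0.6828, so adding grasshoppers raises the average — include it.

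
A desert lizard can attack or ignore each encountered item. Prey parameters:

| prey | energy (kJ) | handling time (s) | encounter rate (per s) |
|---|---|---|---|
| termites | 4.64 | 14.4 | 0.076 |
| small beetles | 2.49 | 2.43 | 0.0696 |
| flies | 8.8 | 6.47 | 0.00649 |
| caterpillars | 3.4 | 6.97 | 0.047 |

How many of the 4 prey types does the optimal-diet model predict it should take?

4

Rank by E/h (kJ/s): flies 1.36, small beetles 1.02, caterpillars 0.488, termites 0.322. Include each in turn until the next type's E/h falls below the running intake rate.
Rate on top 1: 0.05481. small beetles: 1.02 > 0.05481 → include.
Rate on top 2: 0.1903. caterpillars: 0.488 > 0.1903 → include.
Rate on top 3: 0.2536. termites: 0.322 > 0.2536 → include.
Optimal diet: flies, small beetles, caterpillars, termites — 4 of 4 types.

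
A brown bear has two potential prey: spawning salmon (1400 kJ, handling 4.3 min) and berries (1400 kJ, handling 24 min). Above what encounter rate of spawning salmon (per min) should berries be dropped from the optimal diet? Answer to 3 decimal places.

0.051 per min

At the threshold, the rate on spawning salmon alone equals the profitability of berries: λ·1400/(1 + λ·4.3) = 1400/24 = 58.33.
Rearranging, λ(1400 − 58.33×4.3) = 58.33, so λ = 58.33/1149 = 0.05076 per min.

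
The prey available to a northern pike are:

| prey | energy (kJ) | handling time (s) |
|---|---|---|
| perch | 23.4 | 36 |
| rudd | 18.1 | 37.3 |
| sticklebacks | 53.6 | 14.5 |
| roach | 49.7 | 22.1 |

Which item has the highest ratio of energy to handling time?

sticklebacks

In descending order of E/h:
sticklebacks: 53.6/14.5 = 3.7 kJ/s
roach: 49.7/22.1 = 2.25 kJ/s
perch: 23.4/36 = 0.65 kJ/s
rudd: 18.1/37.3 = 0.485 kJ/s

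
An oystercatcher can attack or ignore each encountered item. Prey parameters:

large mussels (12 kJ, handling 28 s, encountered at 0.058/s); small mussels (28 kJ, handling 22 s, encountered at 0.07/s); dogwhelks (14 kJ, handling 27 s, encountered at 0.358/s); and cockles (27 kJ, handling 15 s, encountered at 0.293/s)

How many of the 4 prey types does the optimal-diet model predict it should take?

E/h in descending order: cockles 1.8, small mussels 1.27, dogwhelks 0.519, large mussels 0.429 kJ/s. The optimal diet is the largest prefix of this list for which every included type satisfies E_i/h_i > R on the types above it.
Rate on top 1: 1.466. small mussels: 1.27 < 1.466 → exclude; stop.
Optimal diet: cockles — 1 of 4 types.

1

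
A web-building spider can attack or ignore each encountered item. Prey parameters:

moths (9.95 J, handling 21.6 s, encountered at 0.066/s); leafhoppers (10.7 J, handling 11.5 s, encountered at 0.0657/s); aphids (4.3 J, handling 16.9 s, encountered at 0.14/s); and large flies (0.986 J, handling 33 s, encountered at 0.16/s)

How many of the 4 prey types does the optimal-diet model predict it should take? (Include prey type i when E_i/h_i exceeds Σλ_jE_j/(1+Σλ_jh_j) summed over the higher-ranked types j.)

2

Rank by E/h (J/s): leafhoppers 0.93, moths 0.461, aphids 0.254, large flies 0.0299. Include each in turn until the next type's E/h falls below the running intake rate.
Rate on top 1: 0.4004. moths: 0.461 > 0.4004 → include.
Rate on top 2: 0.4274. aphids: 0.254 < 0.4274 → exclude; stop.
Optimal diet: leafhoppers, moths — 2 of 4 types.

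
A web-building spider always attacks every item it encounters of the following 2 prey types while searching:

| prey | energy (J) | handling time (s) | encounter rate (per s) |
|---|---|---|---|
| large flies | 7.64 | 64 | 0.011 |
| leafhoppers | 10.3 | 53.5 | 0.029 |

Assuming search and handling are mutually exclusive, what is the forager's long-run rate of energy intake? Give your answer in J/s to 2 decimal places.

R = Σλ_iE_i / (1 + Σλ_ih_i)
Numerator: 0.011×7.64 + 0.029×10.3 = 0.3827
Denominator: 1 + 0.011×64 + 0.029×53.5 = 3.256
R = 0.3827/3.256 = 0.1176 J/s

0.12 J/s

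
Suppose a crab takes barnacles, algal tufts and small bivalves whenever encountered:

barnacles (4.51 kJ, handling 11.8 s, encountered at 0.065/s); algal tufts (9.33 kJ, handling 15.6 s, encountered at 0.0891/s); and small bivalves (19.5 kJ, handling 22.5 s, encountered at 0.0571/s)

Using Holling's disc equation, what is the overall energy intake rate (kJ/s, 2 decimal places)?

0.50 kJ/s

R = Σλ_iE_i / (1 + Σλ_ih_i)
Numerator: 0.065×4.51 + 0.0891×9.33 + 0.0571×19.5 = 2.238
Denominator: 1 + 0.065×11.8 + 0.0891×15.6 + 0.0571×22.5 = 4.442
R = 2.238/4.442 = 0.5038 kJ/s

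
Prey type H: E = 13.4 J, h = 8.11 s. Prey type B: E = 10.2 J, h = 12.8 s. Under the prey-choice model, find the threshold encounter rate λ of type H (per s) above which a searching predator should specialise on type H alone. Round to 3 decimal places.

The zero-one rule: include type B iff E₂/h₂ > λE₁/(1+λh₁). Equality gives the switch point.
λE₁h₂ = E₂ + λE₂h₁ ⇒ λ = E₂/(E₁h₂ − E₂h₁) = 10.2/(171.5 − 82.72) = 0.1149 per s.

0.115 per s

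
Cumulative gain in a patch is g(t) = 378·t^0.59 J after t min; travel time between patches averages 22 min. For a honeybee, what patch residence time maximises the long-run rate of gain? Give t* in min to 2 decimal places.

31.66 min

Optimal t* satisfies g'(t*) = g(t*)/(T + t*).
g'(t) = 0.59·378·t^-0.41. Setting 0.59·378·t^-0.41 = 378·t^0.59/(22+t) gives 0.59(22+t) = t, so 0.41·t = 0.59×22.
t* = 0.59×22/0.41 = 31.66 min.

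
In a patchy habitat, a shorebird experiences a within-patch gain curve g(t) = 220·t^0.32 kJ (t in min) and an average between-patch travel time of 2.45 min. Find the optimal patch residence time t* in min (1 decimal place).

1.2 min

Optimal t* satisfies g'(t*) = g(t*)/(T + t*).
g'(t) = 0.32·220·t^-0.68. Setting 0.32·220·t^-0.68 = 220·t^0.32/(2.45+t) gives 0.32(2.45+t) = t, so 0.68·t = 0.32×2.45.
t* = 0.32×2.45/0.68 = 1.153 min.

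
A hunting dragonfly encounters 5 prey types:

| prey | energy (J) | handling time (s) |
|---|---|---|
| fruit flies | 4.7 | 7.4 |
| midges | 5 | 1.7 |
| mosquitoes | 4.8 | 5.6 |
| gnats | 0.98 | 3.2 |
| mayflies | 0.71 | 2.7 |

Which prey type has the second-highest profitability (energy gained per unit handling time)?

mosquitoes

In descending order of E/h:
midges: 5/1.7 = 2.94 J/s
mosquitoes: 4.8/5.6 = 0.857 J/s
fruit flies: 4.7/7.4 = 0.635 J/s
gnats: 0.98/3.2 = 0.306 J/s
mayflies: 0.71/2.7 = 0.263 J/s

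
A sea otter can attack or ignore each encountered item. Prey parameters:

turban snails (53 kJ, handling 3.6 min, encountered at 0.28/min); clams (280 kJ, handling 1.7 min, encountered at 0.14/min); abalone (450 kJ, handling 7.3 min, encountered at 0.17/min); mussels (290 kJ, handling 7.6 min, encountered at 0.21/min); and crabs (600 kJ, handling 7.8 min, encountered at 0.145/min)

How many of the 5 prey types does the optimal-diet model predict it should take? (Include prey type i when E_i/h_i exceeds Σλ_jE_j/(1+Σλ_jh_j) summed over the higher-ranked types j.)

3

Profitabilities (E/h, kJ/min): clams 165, crabs 76.9, abalone 61.6, mussels 38.2, turban snails 14.7. Add prey in this order while the next type's profitability exceeds the intake rate on those already taken.
Rate on top 1: 31.66. crabs: 76.9 > 31.66 → include.
Rate on top 2: 53.27. abalone: 61.6 > 53.27 → include.
Rate on top 3: 56.15. mussels: 38.2 < 56.15 → exclude; stop.
Optimal diet: clams, crabs, abalone — 3 of 5 types.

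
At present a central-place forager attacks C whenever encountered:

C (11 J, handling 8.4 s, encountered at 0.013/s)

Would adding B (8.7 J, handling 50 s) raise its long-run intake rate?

Yes

On C alone, R = ΣλE/(1+Σλh) = 0.143/1.109 = 0.1289 J/s.
B: E/h = 8.7/50 = 0.174 J/s.
Since 0.174 > R, including B increases the long-run rate.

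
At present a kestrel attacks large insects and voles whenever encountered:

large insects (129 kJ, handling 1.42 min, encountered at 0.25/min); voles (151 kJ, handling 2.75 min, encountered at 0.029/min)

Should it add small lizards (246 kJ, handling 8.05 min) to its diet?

On large insects and voles alone, R = ΣλE/(1+Σλh) = 36.63/1.435 = 25.53 kJ/min.
small lizards: E/h = 246/8.05 = 30.56 kJ/min.
Since 30.56 > R, including small lizards increases the long-run rate.

Yes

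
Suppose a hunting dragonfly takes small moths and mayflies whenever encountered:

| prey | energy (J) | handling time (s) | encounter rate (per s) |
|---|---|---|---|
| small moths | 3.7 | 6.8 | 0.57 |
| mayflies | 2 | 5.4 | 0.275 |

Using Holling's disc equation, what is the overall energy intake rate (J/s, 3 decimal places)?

0.418 J/s

R = Σλ_iE_i / (1 + Σλ_ih_i)
Numerator: 0.57×3.7 + 0.275×2 = 2.659
Denominator: 1 + 0.57×6.8 + 0.275×5.4 = 6.361
R = 2.659/6.361 = 0.418 J/s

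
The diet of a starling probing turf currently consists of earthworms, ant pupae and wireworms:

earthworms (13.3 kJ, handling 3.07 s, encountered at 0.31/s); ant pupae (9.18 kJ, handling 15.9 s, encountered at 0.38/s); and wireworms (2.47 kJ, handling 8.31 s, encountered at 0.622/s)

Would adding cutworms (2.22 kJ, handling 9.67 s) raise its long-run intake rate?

No

Current rate: (0.31×13.3 + 0.38×9.18 + 0.622×2.47)/(1 + 0.31×3.07 + 0.38×15.9 + 0.622×8.31) = 0.695 kJ/s.
Profitability of cutworms: 2.22/9.67 = 0.2296 kJ/s.
Since 0.2296 < R, time spent handling cutworms is better spent searching.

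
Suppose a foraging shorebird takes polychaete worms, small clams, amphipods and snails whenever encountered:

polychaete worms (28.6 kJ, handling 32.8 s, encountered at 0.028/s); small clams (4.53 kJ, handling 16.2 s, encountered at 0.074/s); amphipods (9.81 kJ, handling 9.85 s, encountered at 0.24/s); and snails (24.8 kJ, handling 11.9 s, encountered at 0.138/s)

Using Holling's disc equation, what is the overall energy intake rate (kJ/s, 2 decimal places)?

R = (0.028×28.6 + 0.074×4.53 + 0.24×9.81 + 0.138×24.8) / (1 + 0.028×32.8 + 0.074×16.2 + 0.24×9.85 + 0.138×11.9) = 6.913/7.123 = 0.9704 kJ/s.

0.97 kJ/s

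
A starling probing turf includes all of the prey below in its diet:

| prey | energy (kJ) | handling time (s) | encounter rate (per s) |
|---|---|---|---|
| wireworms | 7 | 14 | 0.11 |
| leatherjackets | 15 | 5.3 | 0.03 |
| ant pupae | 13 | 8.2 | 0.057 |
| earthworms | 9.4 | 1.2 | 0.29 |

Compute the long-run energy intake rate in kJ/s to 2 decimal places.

R = Σλ_iE_i / (1 + Σλ_ih_i)
Numerator: 0.11×7 + 0.03×15 + 0.057×13 + 0.29×9.4 = 4.687
Denominator: 1 + 0.11×14 + 0.03×5.3 + 0.057×8.2 + 0.29×1.2 = 3.514
R = 4.687/3.514 = 1.334 kJ/s

1.33 kJ/s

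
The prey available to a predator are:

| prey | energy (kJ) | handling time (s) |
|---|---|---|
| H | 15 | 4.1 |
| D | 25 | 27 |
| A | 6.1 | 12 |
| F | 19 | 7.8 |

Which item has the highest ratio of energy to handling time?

H

Profitability E/h (kJ/s): H = 15/4.1 = 3.66, D = 25/27 = 0.926, A = 6.1/12 = 0.508, F = 19/7.8 = 2.44.
Ranked: H > F > D > A.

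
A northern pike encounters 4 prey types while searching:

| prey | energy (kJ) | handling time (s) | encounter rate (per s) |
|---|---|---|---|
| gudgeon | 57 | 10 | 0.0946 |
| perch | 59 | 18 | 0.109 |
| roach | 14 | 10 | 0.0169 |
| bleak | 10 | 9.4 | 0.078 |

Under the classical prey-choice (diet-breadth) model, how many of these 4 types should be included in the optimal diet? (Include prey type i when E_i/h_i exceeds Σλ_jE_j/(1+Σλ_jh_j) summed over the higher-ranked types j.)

Profitabilities (E/h, kJ/s): gudgeon 5.7, perch 3.28, roach 1.4, bleak 1.06. Add prey in this order while the next type's profitability exceeds the intake rate on those already taken.
Rate on top 1: 2.771. perch: 3.28 > 2.771 → include.
Rate on top 2: 3.025. roach: 1.4 < 3.025 → exclude; stop.
Optimal diet: gudgeon, perch — 2 of 4 types.

2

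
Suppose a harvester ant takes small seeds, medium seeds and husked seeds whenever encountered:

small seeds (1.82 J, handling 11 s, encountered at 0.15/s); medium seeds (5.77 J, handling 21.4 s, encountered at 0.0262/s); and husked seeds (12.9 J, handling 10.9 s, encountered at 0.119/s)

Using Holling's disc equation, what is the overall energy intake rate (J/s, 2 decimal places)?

Energy encountered per unit search time: 0.15×1.82 + 0.0262×5.77 + 0.119×12.9 = 1.959 J/s.
Handling time per unit search time: 0.15×11 + 0.0262×21.4 + 0.119×10.9 = 3.508.
Rate = 1.959/(1 + 3.508) = 0.4346 J/s.

0.43 J/s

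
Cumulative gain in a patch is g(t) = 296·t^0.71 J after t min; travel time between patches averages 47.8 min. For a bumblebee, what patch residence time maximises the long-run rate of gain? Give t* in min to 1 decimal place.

Optimal t* satisfies g'(t*) = g(t*)/(T + t*).
g'(t) = 0.71·296·t^-0.29. Setting 0.71·296·t^-0.29 = 296·t^0.71/(47.8+t) gives 0.71(47.8+t) = t, so 0.29·t = 0.71×47.8.
t* = 0.71×47.8/0.29 = 117 min.

117.0 min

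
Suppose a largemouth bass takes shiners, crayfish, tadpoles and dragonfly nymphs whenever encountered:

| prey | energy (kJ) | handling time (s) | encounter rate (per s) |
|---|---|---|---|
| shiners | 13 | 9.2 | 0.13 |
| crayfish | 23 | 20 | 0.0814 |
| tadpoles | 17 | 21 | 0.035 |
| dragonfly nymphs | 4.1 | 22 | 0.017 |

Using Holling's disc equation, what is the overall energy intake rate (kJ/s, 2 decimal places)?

0.86 kJ/s

Energy encountered per unit search time: 0.13×13 + 0.0814×23 + 0.035×17 + 0.017×4.1 = 4.227 kJ/s.
Handling time per unit search time: 0.13×9.2 + 0.0814×20 + 0.035×21 + 0.017×22 = 3.933.
Rate = 4.227/(1 + 3.933) = 0.8569 kJ/s.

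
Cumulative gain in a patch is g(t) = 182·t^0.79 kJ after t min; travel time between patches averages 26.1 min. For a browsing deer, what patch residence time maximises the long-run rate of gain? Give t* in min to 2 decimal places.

98.19 min

Optimal t* satisfies g'(t*) = g(t*)/(T + t*).
g'(t) = 0.79·182·t^-0.21. Setting 0.79·182·t^-0.21 = 182·t^0.79/(26.1+t) gives 0.79(26.1+t) = t, so 0.21·t = 0.79×26.1.
t* = 0.79×26.1/0.21 = 98.19 min.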